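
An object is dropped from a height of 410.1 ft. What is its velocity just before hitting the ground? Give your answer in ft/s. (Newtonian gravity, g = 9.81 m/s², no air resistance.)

h = 410.1 ft × 0.3048 = 124.998 m
v = √(2gh) = √(2 × 9.81 × 124.998) = 49.5223 m/s
v = 49.5223 m/s / 0.3048 = 162.5 ft/s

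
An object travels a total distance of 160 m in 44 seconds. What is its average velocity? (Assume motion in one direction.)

v_avg = Δd / Δt = 160 / 44 = 3.64 m/s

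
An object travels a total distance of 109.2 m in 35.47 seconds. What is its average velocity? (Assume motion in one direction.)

v_avg = Δd / Δt = 109.2 / 35.47 = 3.08 m/s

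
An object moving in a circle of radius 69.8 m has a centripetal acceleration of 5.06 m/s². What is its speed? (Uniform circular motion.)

v = √(a_c × r) = √(5.06 × 69.8) = 18.79 m/s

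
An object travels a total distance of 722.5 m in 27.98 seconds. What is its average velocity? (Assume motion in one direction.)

v_avg = Δd / Δt = 722.5 / 27.98 = 25.82 m/s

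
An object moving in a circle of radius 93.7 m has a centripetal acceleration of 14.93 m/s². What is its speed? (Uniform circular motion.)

v = √(a_c × r) = √(14.93 × 93.7) = 37.4 m/s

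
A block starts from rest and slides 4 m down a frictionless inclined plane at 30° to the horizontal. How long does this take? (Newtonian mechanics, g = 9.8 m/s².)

a = g sin(θ) = 9.8 × sin(30°) = 4.9 m/s²
t = √(2d/a) = √(2 × 4 / 4.9) = 1.28 s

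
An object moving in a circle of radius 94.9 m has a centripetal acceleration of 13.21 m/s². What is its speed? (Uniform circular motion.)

v = √(a_c × r) = √(13.21 × 94.9) = 35.41 m/s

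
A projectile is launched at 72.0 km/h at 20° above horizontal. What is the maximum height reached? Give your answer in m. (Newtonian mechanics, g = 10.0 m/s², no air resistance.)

v₀ = 72.0 km/h × 0.2777777777777778 = 20.0 m/s
H = v₀² × sin²(θ) / (2g) = 20.0² × sin(20°)² / (2 × 10.0) = 400.0 × 0.116978 / 20.0 = 2.34 m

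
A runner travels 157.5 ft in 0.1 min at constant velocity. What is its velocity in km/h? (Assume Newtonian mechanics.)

d = 157.5 ft × 0.3048 = 48.006 m
t = 0.1 min × 60.0 = 6.0 s
v = d / t = 48.006 / 6.0 = 8.001 m/s
v = 8.001 m/s / 0.2777777777777778 = 28.8 km/h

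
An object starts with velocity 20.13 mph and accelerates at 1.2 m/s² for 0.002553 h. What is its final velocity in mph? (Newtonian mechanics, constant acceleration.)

v₀ = 20.13 mph × 0.44704 = 8.99892 m/s
t = 0.002553 h × 3600.0 = 9.1908 s
v = v₀ + a × t = 8.99892 + 1.2 × 9.1908 = 20.0279 m/s
v = 20.0279 m/s / 0.44704 = 44.8 mph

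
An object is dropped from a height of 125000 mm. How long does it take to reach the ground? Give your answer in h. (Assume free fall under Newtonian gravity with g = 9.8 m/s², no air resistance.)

h = 125000 mm × 0.001 = 125.0 m
t = √(2h/g) = √(2 × 125.0 / 9.8) = 5.05076 s
t = 5.05076 s / 3600.0 = 0.001403 h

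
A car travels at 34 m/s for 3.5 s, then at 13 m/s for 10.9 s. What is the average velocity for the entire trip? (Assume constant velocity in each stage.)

d₁ = v₁t₁ = 34 × 3.5 = 119.0 m
d₂ = v₂t₂ = 13 × 10.9 = 141.7 m
d_total = 260.7 m, t_total = 14.4 s
v_avg = d_total/t_total = 260.7/14.4 = 18.1 m/s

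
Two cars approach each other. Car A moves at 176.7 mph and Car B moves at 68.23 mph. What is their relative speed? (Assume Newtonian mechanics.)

v_rel = v_A + v_B = 176.7 + 68.23 = 244.93 mph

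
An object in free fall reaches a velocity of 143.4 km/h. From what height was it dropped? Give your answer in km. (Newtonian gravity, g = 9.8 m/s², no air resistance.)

v = 143.4 km/h × 0.2777777777777778 = 39.8333 m/s
h = v² / (2g) = 39.8333² / (2 × 9.8) = 80.9537 m
h = 80.9537 m / 1000.0 = 0.08095 km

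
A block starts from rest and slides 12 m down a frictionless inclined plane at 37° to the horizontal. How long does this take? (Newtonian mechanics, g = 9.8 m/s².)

a = g sin(θ) = 9.8 × sin(37°) = 5.8978 m/s²
t = √(2d/a) = √(2 × 12 / 5.8978) = 2.02 s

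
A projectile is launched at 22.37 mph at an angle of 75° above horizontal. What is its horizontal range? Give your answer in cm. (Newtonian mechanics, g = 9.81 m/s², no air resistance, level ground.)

v₀ = 22.37 mph × 0.44704 = 10.0003 m/s
R = v₀² × sin(2θ) / g = 10.0003² × sin(2 × 75°) / 9.81 = 100.006 × 0.5 / 9.81 = 5.09715 m
R = 5.09715 m / 0.01 = 509.7 cm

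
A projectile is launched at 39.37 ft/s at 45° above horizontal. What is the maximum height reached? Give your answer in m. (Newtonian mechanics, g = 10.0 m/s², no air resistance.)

v₀ = 39.37 ft/s × 0.3048 = 12.0 m/s
H = v₀² × sin²(θ) / (2g) = 12.0² × sin(45°)² / (2 × 10.0) = 144.0 × 0.5 / 20.0 = 3.6 m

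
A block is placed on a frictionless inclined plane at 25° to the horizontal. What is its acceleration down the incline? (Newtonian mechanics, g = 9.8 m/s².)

a = g sin(θ) = 9.8 × sin(25°) = 9.8 × 0.4226 = 4.14 m/s²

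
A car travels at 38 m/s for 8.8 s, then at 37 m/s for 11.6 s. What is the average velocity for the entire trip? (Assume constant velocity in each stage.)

d₁ = v₁t₁ = 38 × 8.8 = 334.4 m
d₂ = v₂t₂ = 37 × 11.6 = 429.2 m
d_total = 763.6 m, t_total = 20.4 s
v_avg = d_total/t_total = 763.6/20.4 = 37.43 m/s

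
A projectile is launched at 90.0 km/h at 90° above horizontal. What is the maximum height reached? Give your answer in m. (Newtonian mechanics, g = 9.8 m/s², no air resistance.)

v₀ = 90.0 km/h × 0.2777777777777778 = 25.0 m/s
H = v₀² × sin²(θ) / (2g) = 25.0² × sin(90°)² / (2 × 9.8) = 625.0 × 1.0 / 19.6 = 31.89 m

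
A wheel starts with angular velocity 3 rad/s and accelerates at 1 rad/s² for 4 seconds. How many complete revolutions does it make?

θ = ω₀t + ½αt² = 3×4 + ½×1×4² = 20.0 rad
Total revolutions = θ/(2π) = 20.0/(2π) = 3.18
Complete revolutions = ⌊3.18⌋ = 3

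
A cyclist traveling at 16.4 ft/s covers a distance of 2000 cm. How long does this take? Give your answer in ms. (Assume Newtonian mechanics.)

d = 2000 cm × 0.01 = 20.0 m
v = 16.4 ft/s × 0.3048 = 4.99872 m/s
t = d / v = 20.0 / 4.99872 = 4.00102 s
t = 4.00102 s / 0.001 = 4001 ms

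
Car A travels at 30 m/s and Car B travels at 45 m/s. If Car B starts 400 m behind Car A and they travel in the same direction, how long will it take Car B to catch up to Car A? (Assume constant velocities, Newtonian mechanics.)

Relative speed: v_rel = 45 - 30 = 15 m/s
Time to catch: t = d₀/v_rel = 400/15 = 26.67 s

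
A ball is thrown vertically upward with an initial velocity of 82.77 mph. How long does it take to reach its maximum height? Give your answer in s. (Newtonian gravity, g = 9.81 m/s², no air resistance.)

v₀ = 82.77 mph × 0.44704 = 37.0015 m/s
t_up = v₀ / g = 37.0015 / 9.81 = 3.772 s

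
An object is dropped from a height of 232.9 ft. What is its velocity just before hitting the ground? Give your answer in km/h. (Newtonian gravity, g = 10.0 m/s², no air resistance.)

h = 232.9 ft × 0.3048 = 70.9879 m
v = √(2gh) = √(2 × 10.0 × 70.9879) = 37.6797 m/s
v = 37.6797 m/s / 0.2777777777777778 = 135.6 km/h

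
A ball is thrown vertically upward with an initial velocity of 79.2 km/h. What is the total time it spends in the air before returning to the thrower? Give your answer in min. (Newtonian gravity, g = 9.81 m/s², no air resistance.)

v₀ = 79.2 km/h × 0.2777777777777778 = 22.0 m/s
t_total = 2 × v₀ / g = 2 × 22.0 / 9.81 = 4.48522 s
t_total = 4.48522 s / 60.0 = 0.07475 min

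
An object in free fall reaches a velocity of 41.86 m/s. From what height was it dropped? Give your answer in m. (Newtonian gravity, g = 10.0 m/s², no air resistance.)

h = v² / (2g) = 41.86² / (2 × 10.0) = 87.61 m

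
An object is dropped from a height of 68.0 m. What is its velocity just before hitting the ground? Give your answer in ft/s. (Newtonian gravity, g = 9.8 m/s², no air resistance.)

v = √(2gh) = √(2 × 9.8 × 68.0) = 36.5075 m/s
v = 36.5075 m/s / 0.3048 = 119.8 ft/s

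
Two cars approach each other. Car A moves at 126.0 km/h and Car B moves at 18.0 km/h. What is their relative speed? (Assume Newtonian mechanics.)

v_rel = v_A + v_B = 126.0 + 18.0 = 144.0 km/h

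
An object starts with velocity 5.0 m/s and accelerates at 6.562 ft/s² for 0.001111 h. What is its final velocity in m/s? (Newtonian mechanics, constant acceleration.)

a = 6.562 ft/s² × 0.3048 = 2.0001 m/s²
t = 0.001111 h × 3600.0 = 3.9996 s
v = v₀ + a × t = 5.0 + 2.0001 × 3.9996 = 13.0 m/s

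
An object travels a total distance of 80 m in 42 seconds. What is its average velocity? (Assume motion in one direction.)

v_avg = Δd / Δt = 80 / 42 = 1.9 m/s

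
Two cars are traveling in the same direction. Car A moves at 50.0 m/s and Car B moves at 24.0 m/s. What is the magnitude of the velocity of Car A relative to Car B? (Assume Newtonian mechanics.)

v_rel = |v_A - v_B| = |50.0 - 24.0| = 26.0 m/s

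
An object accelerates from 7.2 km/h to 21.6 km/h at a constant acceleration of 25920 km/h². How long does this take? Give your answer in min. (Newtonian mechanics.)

v₀ = 7.2 km/h × 0.2777777777777778 = 2.0 m/s
v = 21.6 km/h × 0.2777777777777778 = 6.0 m/s
a = 25920 km/h² × 7.716049382716049e-05 = 2.0 m/s²
t = (v - v₀) / a = (6.0 - 2.0) / 2.0 = 2.0 s
t = 2.0 s / 60.0 = 0.03333 min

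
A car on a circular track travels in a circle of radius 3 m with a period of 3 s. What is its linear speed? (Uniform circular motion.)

v = 2πr/T = 2π×3/3 = 6.28 m/s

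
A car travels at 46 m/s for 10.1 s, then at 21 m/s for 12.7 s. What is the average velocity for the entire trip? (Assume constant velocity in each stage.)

d₁ = v₁t₁ = 46 × 10.1 = 464.6 m
d₂ = v₂t₂ = 21 × 12.7 = 266.7 m
d_total = 731.3 m, t_total = 22.8 s
v_avg = d_total/t_total = 731.3/22.8 = 32.07 m/s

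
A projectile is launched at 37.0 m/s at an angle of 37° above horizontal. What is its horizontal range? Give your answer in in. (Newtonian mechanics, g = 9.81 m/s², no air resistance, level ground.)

R = v₀² × sin(2θ) / g = 37.0² × sin(2 × 37°) / 9.81 = 1369.0 × 0.961262 / 9.81 = 134.146 m
R = 134.146 m / 0.0254 = 5281 in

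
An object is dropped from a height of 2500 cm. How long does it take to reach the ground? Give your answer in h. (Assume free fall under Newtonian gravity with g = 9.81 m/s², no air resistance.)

h = 2500 cm × 0.01 = 25.0 m
t = √(2h/g) = √(2 × 25.0 / 9.81) = 2.25762 s
t = 2.25762 s / 3600.0 = 0.0006271 h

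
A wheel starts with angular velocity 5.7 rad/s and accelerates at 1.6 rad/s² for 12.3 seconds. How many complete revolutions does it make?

θ = ω₀t + ½αt² = 5.7×12.3 + ½×1.6×12.3² = 191.142 rad
Total revolutions = θ/(2π) = 191.142/(2π) = 30.42
Complete revolutions = ⌊30.42⌋ = 30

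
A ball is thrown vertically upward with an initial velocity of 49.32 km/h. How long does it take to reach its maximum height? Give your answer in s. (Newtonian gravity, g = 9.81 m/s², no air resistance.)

v₀ = 49.32 km/h × 0.2777777777777778 = 13.7 m/s
t_up = v₀ / g = 13.7 / 9.81 = 1.397 s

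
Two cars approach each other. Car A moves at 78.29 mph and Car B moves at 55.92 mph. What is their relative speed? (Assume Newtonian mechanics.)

v_rel = v_A + v_B = 78.29 + 55.92 = 134.21 mph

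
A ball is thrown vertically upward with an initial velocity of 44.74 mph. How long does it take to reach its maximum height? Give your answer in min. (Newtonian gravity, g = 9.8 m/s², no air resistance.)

v₀ = 44.74 mph × 0.44704 = 20.0006 m/s
t_up = v₀ / g = 20.0006 / 9.8 = 2.04088 s
t_up = 2.04088 s / 60.0 = 0.03401 min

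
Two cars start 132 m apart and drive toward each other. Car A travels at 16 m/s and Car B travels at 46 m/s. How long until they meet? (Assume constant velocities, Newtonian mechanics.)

Combined speed: v_combined = 16 + 46 = 62 m/s
Time to meet: t = d/v_combined = 132/62 = 2.13 s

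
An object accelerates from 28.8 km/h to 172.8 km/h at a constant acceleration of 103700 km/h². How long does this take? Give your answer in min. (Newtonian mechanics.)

v₀ = 28.8 km/h × 0.2777777777777778 = 8.0 m/s
v = 172.8 km/h × 0.2777777777777778 = 48.0 m/s
a = 103700 km/h² × 7.716049382716049e-05 = 8.00154 m/s²
t = (v - v₀) / a = (48.0 - 8.0) / 8.00154 = 4.99904 s
t = 4.99904 s / 60.0 = 0.08332 min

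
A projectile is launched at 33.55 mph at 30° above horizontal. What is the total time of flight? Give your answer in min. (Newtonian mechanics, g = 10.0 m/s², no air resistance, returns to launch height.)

v₀ = 33.55 mph × 0.44704 = 14.9982 m/s
T = 2 × v₀ × sin(θ) / g = 2 × 14.9982 × sin(30°) / 10.0 = 2 × 14.9982 × 0.5 / 10.0 = 1.49982 s
T = 1.49982 s / 60.0 = 0.025 min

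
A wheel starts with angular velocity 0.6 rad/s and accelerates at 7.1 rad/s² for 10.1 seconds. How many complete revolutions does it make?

θ = ω₀t + ½αt² = 0.6×10.1 + ½×7.1×10.1² = 368.1955 rad
Total revolutions = θ/(2π) = 368.1955/(2π) = 58.6
Complete revolutions = ⌊58.6⌋ = 58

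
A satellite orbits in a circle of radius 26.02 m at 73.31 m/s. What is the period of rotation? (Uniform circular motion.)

T = 2πr/v = 2π×26.02/73.31 = 2.23 s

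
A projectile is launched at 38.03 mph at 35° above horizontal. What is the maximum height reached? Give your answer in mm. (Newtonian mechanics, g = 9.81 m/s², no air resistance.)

v₀ = 38.03 mph × 0.44704 = 17.00093 m/s
H = v₀² × sin²(θ) / (2g) = 17.00093² × sin(35°)² / (2 × 9.81) = 289.0316 × 0.3289899 / 19.62 = 4.846508 m
H = 4.846508 m / 0.001 = 4847 mm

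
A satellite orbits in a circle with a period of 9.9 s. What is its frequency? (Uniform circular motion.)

f = 1/T = 1/9.9 = 0.101 Hz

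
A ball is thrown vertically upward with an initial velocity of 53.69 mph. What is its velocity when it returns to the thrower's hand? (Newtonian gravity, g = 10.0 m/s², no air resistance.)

By conservation of energy (no air resistance), the ball returns to the throw height with the same speed as launch, but directed downward.
|v_ground| = v₀ = 53.69 mph
v_ground = 53.69 mph (downward)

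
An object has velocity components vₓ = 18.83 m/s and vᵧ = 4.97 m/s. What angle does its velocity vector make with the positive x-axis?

θ = arctan(vᵧ/vₓ) = arctan(4.97/18.83) = 14.79°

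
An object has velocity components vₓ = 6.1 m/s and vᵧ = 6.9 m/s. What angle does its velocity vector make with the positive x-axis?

θ = arctan(vᵧ/vₓ) = arctan(6.9/6.1) = 48.52°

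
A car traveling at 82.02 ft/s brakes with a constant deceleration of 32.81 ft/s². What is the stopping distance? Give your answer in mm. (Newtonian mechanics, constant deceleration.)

v₀ = 82.02 ft/s × 0.3048 = 24.9997 m/s
a = 32.81 ft/s² × 0.3048 = 10.0005 m/s²
d = v₀² / (2a) = 24.9997² / (2 × 10.0005) = 624.985 / 20.001 = 31.2477 m
d = 31.2477 m / 0.001 = 31250 mm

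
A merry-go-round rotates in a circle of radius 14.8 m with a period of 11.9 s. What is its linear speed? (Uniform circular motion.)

v = 2πr/T = 2π×14.8/11.9 = 7.81 m/s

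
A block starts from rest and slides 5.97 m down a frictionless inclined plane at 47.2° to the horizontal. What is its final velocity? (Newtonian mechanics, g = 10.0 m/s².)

a = g sin(θ) = 10.0 × sin(47.2°) = 7.3373 m/s²
v = √(2ad) = √(2 × 7.3373 × 5.97) = 9.36 m/s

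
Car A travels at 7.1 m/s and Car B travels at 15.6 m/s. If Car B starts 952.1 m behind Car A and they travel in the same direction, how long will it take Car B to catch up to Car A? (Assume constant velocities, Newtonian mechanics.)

Relative speed: v_rel = 15.6 - 7.1 = 8.5 m/s
Time to catch: t = d₀/v_rel = 952.1/8.5 = 112.01 s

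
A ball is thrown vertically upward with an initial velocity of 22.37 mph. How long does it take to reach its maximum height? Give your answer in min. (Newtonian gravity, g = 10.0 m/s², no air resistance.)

v₀ = 22.37 mph × 0.44704 = 10.0003 m/s
t_up = v₀ / g = 10.0003 / 10.0 = 1.00003 s
t_up = 1.00003 s / 60.0 = 0.01667 min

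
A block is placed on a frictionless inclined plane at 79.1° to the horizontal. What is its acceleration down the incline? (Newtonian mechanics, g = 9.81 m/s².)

a = g sin(θ) = 9.81 × sin(79.1°) = 9.81 × 0.982 = 9.63 m/s²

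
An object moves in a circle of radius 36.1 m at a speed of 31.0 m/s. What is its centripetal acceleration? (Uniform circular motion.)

a_c = v²/r = 31.0²/36.1 = 961.0/36.1 = 26.62 m/s²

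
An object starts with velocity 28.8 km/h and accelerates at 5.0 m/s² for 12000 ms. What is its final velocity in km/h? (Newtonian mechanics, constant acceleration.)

v₀ = 28.8 km/h × 0.2777777777777778 = 8.0 m/s
t = 12000 ms × 0.001 = 12.0 s
v = v₀ + a × t = 8.0 + 5.0 × 12.0 = 68.0 m/s
v = 68.0 m/s / 0.2777777777777778 = 244.8 km/h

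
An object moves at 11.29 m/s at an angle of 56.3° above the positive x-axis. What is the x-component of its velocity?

vₓ = v cos(θ) = 11.29 × cos(56.3°) = 6.26 m/s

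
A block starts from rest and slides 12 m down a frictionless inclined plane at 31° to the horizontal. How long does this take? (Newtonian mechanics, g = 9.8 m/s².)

a = g sin(θ) = 9.8 × sin(31°) = 5.0474 m/s²
t = √(2d/a) = √(2 × 12 / 5.0474) = 2.18 s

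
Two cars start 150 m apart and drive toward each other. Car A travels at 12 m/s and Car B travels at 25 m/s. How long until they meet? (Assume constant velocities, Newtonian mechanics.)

Combined speed: v_combined = 12 + 25 = 37 m/s
Time to meet: t = d/v_combined = 150/37 = 4.05 s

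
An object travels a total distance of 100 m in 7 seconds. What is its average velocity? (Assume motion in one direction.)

v_avg = Δd / Δt = 100 / 7 = 14.29 m/s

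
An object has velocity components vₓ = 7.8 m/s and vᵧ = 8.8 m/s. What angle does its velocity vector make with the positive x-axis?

θ = arctan(vᵧ/vₓ) = arctan(8.8/7.8) = 48.45°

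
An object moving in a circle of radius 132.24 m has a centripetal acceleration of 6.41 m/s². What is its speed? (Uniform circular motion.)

v = √(a_c × r) = √(6.41 × 132.24) = 29.11 m/s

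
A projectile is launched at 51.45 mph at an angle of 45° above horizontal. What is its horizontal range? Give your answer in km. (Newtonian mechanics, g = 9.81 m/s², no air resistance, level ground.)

v₀ = 51.45 mph × 0.44704 = 23.0002 m/s
R = v₀² × sin(2θ) / g = 23.0002² × sin(2 × 45°) / 9.81 = 529.009 × 1.0 / 9.81 = 53.9255 m
R = 53.9255 m / 1000.0 = 0.05393 km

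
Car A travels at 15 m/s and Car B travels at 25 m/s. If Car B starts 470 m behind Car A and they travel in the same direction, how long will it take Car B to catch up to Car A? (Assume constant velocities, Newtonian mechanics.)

Relative speed: v_rel = 25 - 15 = 10 m/s
Time to catch: t = d₀/v_rel = 470/10 = 47.0 s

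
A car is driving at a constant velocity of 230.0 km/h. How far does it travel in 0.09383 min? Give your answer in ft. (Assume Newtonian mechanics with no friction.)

v = 230.0 km/h × 0.2777777777777778 = 63.8889 m/s
t = 0.09383 min × 60.0 = 5.6298 s
d = v × t = 63.8889 × 5.6298 = 359.682 m
d = 359.682 m / 0.3048 = 1180 ft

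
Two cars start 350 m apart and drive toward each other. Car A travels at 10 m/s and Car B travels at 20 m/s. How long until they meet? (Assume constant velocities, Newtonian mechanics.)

Combined speed: v_combined = 10 + 20 = 30 m/s
Time to meet: t = d/v_combined = 350/30 = 11.67 s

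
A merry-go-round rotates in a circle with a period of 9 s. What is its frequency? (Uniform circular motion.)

f = 1/T = 1/9 = 0.1111 Hz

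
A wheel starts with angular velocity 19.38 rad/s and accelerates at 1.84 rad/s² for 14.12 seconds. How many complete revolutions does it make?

θ = ω₀t + ½αt² = 19.38×14.12 + ½×1.84×14.12² = 457.070048 rad
Total revolutions = θ/(2π) = 457.070048/(2π) = 72.74
Complete revolutions = ⌊72.74⌋ = 72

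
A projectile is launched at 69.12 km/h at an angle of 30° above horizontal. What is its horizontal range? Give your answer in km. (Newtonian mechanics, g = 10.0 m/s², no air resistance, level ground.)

v₀ = 69.12 km/h × 0.2777777777777778 = 19.2 m/s
R = v₀² × sin(2θ) / g = 19.2² × sin(2 × 30°) / 10.0 = 368.64 × 0.866025 / 10.0 = 31.9251 m
R = 31.9251 m / 1000.0 = 0.03193 km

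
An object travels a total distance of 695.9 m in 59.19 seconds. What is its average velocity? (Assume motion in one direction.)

v_avg = Δd / Δt = 695.9 / 59.19 = 11.76 m/s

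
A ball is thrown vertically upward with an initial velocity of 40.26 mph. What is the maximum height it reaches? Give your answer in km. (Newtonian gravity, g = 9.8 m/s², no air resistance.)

v₀ = 40.26 mph × 0.44704 = 17.9978 m/s
h_max = v₀² / (2g) = 17.9978² / (2 × 9.8) = 323.921 / 19.6 = 16.5266 m
h_max = 16.5266 m / 1000.0 = 0.01653 km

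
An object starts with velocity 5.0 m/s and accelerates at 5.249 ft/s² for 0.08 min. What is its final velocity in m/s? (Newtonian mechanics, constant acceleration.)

a = 5.249 ft/s² × 0.3048 = 1.5999 m/s²
t = 0.08 min × 60.0 = 4.8 s
v = v₀ + a × t = 5.0 + 1.5999 × 4.8 = 12.68 m/s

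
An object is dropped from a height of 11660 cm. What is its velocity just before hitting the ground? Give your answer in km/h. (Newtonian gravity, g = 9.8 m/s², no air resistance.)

h = 11660 cm × 0.01 = 116.6 m
v = √(2gh) = √(2 × 9.8 × 116.6) = 47.8054 m/s
v = 47.8054 m/s / 0.2777777777777778 = 172.1 km/h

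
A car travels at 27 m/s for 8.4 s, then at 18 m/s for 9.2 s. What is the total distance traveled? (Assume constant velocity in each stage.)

d₁ = v₁t₁ = 27 × 8.4 = 226.8 m
d₂ = v₂t₂ = 18 × 9.2 = 165.6 m
d_total = 226.8 + 165.6 = 392.4 m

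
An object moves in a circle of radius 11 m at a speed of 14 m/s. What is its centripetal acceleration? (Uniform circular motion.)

a_c = v²/r = 14²/11 = 196/11 = 17.82 m/s²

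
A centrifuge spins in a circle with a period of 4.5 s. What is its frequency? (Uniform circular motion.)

f = 1/T = 1/4.5 = 0.2222 Hz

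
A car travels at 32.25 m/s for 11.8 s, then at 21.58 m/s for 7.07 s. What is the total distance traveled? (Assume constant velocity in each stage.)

d₁ = v₁t₁ = 32.25 × 11.8 = 380.55 m
d₂ = v₂t₂ = 21.58 × 7.07 = 152.5706 m
d_total = 380.55 + 152.5706 = 533.12 m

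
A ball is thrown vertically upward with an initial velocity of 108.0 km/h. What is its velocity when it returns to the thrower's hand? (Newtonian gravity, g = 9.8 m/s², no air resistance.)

By conservation of energy (no air resistance), the ball returns to the throw height with the same speed as launch, but directed downward.
|v_ground| = v₀ = 108.0 km/h
v_ground = 108.0 km/h (downward)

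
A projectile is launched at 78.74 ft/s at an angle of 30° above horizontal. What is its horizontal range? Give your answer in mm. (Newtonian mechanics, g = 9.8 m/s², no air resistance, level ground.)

v₀ = 78.74 ft/s × 0.3048 = 24.0 m/s
R = v₀² × sin(2θ) / g = 24.0² × sin(2 × 30°) / 9.8 = 576.0 × 0.866025 / 9.8 = 50.9011 m
R = 50.9011 m / 0.001 = 50900 mm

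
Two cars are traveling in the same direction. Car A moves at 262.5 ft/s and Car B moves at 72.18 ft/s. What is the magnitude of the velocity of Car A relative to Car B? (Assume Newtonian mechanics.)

v_rel = |v_A - v_B| = |262.5 - 72.18| = 190.32 ft/s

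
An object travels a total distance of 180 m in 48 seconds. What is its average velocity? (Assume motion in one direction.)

v_avg = Δd / Δt = 180 / 48 = 3.75 m/s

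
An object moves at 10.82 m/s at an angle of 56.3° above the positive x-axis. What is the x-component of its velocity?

vₓ = v cos(θ) = 10.82 × cos(56.3°) = 6.0 m/s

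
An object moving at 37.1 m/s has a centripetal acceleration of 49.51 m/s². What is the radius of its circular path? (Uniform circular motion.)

r = v²/a_c = 37.1²/49.51 = 27.8 m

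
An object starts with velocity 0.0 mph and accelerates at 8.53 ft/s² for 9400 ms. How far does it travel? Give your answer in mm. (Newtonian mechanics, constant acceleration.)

v₀ = 0.0 mph × 0.44704 = 0.0 m/s
a = 8.53 ft/s² × 0.3048 = 2.59994 m/s²
t = 9400 ms × 0.001 = 9.4 s
d = v₀ × t + ½ × a × t² = 0.0 × 9.4 + 0.5 × 2.59994 × 9.4² = 114.865 m
d = 114.865 m / 0.001 = 114900 mm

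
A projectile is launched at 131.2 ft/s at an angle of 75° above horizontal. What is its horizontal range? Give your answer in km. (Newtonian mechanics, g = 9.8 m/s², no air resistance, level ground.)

v₀ = 131.2 ft/s × 0.3048 = 39.9898 m/s
R = v₀² × sin(2θ) / g = 39.9898² × sin(2 × 75°) / 9.8 = 1599.18 × 0.5 / 9.8 = 81.5908 m
R = 81.5908 m / 1000.0 = 0.08159 km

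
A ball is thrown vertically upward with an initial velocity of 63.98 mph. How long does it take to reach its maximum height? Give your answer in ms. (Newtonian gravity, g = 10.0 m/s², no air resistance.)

v₀ = 63.98 mph × 0.44704 = 28.6016 m/s
t_up = v₀ / g = 28.6016 / 10.0 = 2.86016 s
t_up = 2.86016 s / 0.001 = 2860 ms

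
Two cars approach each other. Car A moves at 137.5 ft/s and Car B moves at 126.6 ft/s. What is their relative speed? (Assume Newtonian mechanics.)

v_rel = v_A + v_B = 137.5 + 126.6 = 264.1 ft/s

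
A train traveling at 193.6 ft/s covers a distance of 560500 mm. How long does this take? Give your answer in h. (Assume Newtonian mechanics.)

d = 560500 mm × 0.001 = 560.5 m
v = 193.6 ft/s × 0.3048 = 59.0093 m/s
t = d / v = 560.5 / 59.0093 = 9.4985 s
t = 9.4985 s / 3600.0 = 0.002638 h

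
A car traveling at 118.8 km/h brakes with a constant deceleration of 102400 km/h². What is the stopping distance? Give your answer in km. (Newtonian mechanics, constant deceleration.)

v₀ = 118.8 km/h × 0.2777777777777778 = 33.0 m/s
a = 102400 km/h² × 7.716049382716049e-05 = 7.90123 m/s²
d = v₀² / (2a) = 33.0² / (2 × 7.90123) = 1089.0 / 15.8025 = 68.9131 m
d = 68.9131 m / 1000.0 = 0.06891 km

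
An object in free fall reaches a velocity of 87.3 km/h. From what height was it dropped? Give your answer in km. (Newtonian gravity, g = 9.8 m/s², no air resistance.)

v = 87.3 km/h × 0.2777777777777778 = 24.25 m/s
h = v² / (2g) = 24.25² / (2 × 9.8) = 30.0032 m
h = 30.0032 m / 1000.0 = 0.03 km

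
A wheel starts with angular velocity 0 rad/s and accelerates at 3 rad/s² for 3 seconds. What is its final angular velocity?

ω = ω₀ + αt = 0 + 3 × 3 = 9 rad/s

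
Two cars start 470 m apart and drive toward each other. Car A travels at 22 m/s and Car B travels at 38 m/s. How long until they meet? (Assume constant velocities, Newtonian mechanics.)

Combined speed: v_combined = 22 + 38 = 60 m/s
Time to meet: t = d/v_combined = 470/60 = 7.83 s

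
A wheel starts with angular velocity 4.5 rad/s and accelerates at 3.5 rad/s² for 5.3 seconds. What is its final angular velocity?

ω = ω₀ + αt = 4.5 + 3.5 × 5.3 = 23.05 rad/s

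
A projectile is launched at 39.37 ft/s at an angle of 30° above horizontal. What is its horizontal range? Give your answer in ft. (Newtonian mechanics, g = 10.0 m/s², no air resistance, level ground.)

v₀ = 39.37 ft/s × 0.3048 = 12.0 m/s
R = v₀² × sin(2θ) / g = 12.0² × sin(2 × 30°) / 10.0 = 144.0 × 0.866025 / 10.0 = 12.4708 m
R = 12.4708 m / 0.3048 = 40.91 ft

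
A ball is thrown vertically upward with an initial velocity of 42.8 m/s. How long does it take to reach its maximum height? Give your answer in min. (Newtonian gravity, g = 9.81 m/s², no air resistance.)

t_up = v₀ / g = 42.8 / 9.81 = 4.362895 s
t_up = 4.362895 s / 60.0 = 0.07271 min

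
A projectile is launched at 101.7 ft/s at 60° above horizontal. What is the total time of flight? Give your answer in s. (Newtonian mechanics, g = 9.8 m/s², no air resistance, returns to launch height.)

v₀ = 101.7 ft/s × 0.3048 = 30.9982 m/s
T = 2 × v₀ × sin(θ) / g = 2 × 30.9982 × sin(60°) / 9.8 = 2 × 30.9982 × 0.866025 / 9.8 = 5.479 s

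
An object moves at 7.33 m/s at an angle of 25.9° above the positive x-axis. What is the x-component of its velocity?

vₓ = v cos(θ) = 7.33 × cos(25.9°) = 6.59 m/s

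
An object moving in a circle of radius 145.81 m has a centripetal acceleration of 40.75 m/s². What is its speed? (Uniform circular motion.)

v = √(a_c × r) = √(40.75 × 145.81) = 77.08 m/s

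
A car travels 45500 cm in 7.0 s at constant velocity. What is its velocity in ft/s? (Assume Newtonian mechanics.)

d = 45500 cm × 0.01 = 455.0 m
v = d / t = 455.0 / 7.0 = 65.0 m/s
v = 65.0 m/s / 0.3048 = 213.3 ft/s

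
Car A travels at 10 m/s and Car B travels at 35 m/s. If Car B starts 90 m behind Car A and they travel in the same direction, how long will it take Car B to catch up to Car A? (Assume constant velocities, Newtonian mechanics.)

Relative speed: v_rel = 35 - 10 = 25 m/s
Time to catch: t = d₀/v_rel = 90/25 = 3.6 s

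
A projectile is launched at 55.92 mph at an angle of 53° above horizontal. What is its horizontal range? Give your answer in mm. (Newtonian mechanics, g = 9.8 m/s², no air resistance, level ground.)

v₀ = 55.92 mph × 0.44704 = 24.9985 m/s
R = v₀² × sin(2θ) / g = 24.9985² × sin(2 × 53°) / 9.8 = 624.925 × 0.961262 / 9.8 = 61.2976 m
R = 61.2976 m / 0.001 = 61300 mm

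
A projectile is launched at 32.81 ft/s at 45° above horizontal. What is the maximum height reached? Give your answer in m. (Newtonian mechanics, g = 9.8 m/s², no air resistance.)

v₀ = 32.81 ft/s × 0.3048 = 10.0005 m/s
H = v₀² × sin²(θ) / (2g) = 10.0005² × sin(45°)² / (2 × 9.8) = 100.01 × 0.5 / 19.6 = 2.551 m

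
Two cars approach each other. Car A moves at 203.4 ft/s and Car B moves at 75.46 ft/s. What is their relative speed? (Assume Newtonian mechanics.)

v_rel = v_A + v_B = 203.4 + 75.46 = 278.86 ft/s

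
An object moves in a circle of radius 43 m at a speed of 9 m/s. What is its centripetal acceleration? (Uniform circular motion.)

a_c = v²/r = 9²/43 = 81/43 = 1.88 m/s²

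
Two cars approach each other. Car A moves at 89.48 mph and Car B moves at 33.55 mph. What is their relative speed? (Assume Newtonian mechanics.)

v_rel = v_A + v_B = 89.48 + 33.55 = 123.03 mph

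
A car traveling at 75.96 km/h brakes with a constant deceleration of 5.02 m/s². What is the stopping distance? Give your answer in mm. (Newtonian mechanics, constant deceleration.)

v₀ = 75.96 km/h × 0.2777777777777778 = 21.1 m/s
d = v₀² / (2a) = 21.1² / (2 × 5.02) = 445.21 / 10.04 = 44.3436 m
d = 44.3436 m / 0.001 = 44340 mm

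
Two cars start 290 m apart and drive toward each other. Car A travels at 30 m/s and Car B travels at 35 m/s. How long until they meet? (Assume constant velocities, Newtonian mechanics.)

Combined speed: v_combined = 30 + 35 = 65 m/s
Time to meet: t = d/v_combined = 290/65 = 4.46 s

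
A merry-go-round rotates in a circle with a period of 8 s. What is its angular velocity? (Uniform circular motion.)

ω = 2π/T = 2π/8 = 0.7854 rad/s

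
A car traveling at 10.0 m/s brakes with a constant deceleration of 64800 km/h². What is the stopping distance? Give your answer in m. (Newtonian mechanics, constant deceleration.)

a = 64800 km/h² × 7.716049382716049e-05 = 5.0 m/s²
d = v₀² / (2a) = 10.0² / (2 × 5.0) = 100.0 / 10.0 = 10.0 m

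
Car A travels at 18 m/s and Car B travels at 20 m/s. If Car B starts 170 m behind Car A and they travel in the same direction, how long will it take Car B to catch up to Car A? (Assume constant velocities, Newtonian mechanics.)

Relative speed: v_rel = 20 - 18 = 2 m/s
Time to catch: t = d₀/v_rel = 170/2 = 85.0 s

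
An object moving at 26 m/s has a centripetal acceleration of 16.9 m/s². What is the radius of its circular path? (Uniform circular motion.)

r = v²/a_c = 26²/16.9 = 40.0 m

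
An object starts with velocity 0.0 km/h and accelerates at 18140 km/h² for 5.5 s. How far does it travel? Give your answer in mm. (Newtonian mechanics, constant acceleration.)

v₀ = 0.0 km/h × 0.2777777777777778 = 0.0 m/s
a = 18140 km/h² × 7.716049382716049e-05 = 1.39969 m/s²
d = v₀ × t + ½ × a × t² = 0.0 × 5.5 + 0.5 × 1.39969 × 5.5² = 21.1703 m
d = 21.1703 m / 0.001 = 21170 mm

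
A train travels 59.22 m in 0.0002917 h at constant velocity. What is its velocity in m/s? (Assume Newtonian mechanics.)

t = 0.0002917 h × 3600.0 = 1.05012 s
v = d / t = 59.22 / 1.05012 = 56.39 m/s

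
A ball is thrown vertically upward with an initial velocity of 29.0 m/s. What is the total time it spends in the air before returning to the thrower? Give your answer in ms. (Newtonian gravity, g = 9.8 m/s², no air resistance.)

t_total = 2 × v₀ / g = 2 × 29.0 / 9.8 = 5.91837 s
t_total = 5.91837 s / 0.001 = 5918 ms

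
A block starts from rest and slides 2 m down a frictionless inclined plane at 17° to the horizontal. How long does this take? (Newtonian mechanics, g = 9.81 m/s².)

a = g sin(θ) = 9.81 × sin(17°) = 2.8682 m/s²
t = √(2d/a) = √(2 × 2 / 2.8682) = 1.18 s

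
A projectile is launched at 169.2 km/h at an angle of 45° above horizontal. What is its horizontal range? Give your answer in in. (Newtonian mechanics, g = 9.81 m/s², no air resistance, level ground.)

v₀ = 169.2 km/h × 0.2777777777777778 = 47.0 m/s
R = v₀² × sin(2θ) / g = 47.0² × sin(2 × 45°) / 9.81 = 2209.0 × 1.0 / 9.81 = 225.178 m
R = 225.178 m / 0.0254 = 8865 in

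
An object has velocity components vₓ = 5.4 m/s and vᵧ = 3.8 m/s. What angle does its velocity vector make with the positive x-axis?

θ = arctan(vᵧ/vₓ) = arctan(3.8/5.4) = 35.13°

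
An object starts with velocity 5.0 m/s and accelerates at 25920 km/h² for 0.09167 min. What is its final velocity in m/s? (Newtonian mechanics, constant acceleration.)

a = 25920 km/h² × 7.716049382716049e-05 = 2.0 m/s²
t = 0.09167 min × 60.0 = 5.5002 s
v = v₀ + a × t = 5.0 + 2.0 × 5.5002 = 16.0 m/s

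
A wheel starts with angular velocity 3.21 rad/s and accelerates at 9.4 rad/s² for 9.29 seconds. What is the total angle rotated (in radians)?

θ = ω₀t + ½αt² = 3.21×9.29 + ½×9.4×9.29² = 435.45 rad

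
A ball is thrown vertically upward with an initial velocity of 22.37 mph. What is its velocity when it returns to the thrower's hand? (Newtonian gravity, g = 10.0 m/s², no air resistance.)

By conservation of energy (no air resistance), the ball returns to the throw height with the same speed as launch, but directed downward.
|v_ground| = v₀ = 22.37 mph
v_ground = 22.37 mph (downward)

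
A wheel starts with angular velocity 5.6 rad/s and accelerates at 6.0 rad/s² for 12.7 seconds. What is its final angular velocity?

ω = ω₀ + αt = 5.6 + 6.0 × 12.7 = 81.8 rad/s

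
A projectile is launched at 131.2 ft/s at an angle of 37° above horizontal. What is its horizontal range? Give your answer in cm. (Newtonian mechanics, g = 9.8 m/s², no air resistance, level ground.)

v₀ = 131.2 ft/s × 0.3048 = 39.9898 m/s
R = v₀² × sin(2θ) / g = 39.9898² × sin(2 × 37°) / 9.8 = 1599.18 × 0.961262 / 9.8 = 156.86 m
R = 156.86 m / 0.01 = 15690 cm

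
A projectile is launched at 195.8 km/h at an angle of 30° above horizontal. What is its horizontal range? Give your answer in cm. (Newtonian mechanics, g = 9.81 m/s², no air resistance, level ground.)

v₀ = 195.8 km/h × 0.2777777777777778 = 54.3889 m/s
R = v₀² × sin(2θ) / g = 54.3889² × sin(2 × 30°) / 9.81 = 2958.15 × 0.866025 / 9.81 = 261.145 m
R = 261.145 m / 0.01 = 26110 cm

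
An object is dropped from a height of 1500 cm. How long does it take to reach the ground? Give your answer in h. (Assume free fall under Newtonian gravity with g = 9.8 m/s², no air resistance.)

h = 1500 cm × 0.01 = 15.0 m
t = √(2h/g) = √(2 × 15.0 / 9.8) = 1.74964 s
t = 1.74964 s / 3600.0 = 0.000486 h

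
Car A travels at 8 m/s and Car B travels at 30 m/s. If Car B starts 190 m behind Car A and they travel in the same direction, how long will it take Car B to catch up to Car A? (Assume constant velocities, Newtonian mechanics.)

Relative speed: v_rel = 30 - 8 = 22 m/s
Time to catch: t = d₀/v_rel = 190/22 = 8.64 s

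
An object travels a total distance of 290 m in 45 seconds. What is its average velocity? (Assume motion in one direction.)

v_avg = Δd / Δt = 290 / 45 = 6.44 m/s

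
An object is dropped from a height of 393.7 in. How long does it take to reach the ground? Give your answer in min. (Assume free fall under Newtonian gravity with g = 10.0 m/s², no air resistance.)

h = 393.7 in × 0.0254 = 9.99998 m
t = √(2h/g) = √(2 × 9.99998 / 10.0) = 1.41421 s
t = 1.41421 s / 60.0 = 0.02357 min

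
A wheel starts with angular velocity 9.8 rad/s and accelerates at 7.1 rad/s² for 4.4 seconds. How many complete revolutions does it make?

θ = ω₀t + ½αt² = 9.8×4.4 + ½×7.1×4.4² = 111.848 rad
Total revolutions = θ/(2π) = 111.848/(2π) = 17.8
Complete revolutions = ⌊17.8⌋ = 17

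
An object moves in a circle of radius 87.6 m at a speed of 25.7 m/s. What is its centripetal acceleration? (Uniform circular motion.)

a_c = v²/r = 25.7²/87.6 = 660.49/87.6 = 7.54 m/s²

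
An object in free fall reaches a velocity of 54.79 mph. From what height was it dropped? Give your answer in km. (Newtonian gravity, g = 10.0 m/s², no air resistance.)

v = 54.79 mph × 0.44704 = 24.4933 m/s
h = v² / (2g) = 24.4933² / (2 × 10.0) = 29.9961 m
h = 29.9961 m / 1000.0 = 0.03 km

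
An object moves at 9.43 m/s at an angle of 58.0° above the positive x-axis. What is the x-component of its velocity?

vₓ = v cos(θ) = 9.43 × cos(58.0°) = 5.0 m/s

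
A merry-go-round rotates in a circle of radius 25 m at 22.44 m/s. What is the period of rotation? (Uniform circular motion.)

T = 2πr/v = 2π×25/22.44 = 7.0 s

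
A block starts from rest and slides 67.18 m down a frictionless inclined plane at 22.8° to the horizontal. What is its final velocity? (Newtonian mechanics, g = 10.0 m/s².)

a = g sin(θ) = 10.0 × sin(22.8°) = 3.8752 m/s²
v = √(2ad) = √(2 × 3.8752 × 67.18) = 22.82 m/s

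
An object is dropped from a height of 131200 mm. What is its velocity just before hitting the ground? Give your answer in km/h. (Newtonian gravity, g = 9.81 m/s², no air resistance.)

h = 131200 mm × 0.001 = 131.2 m
v = √(2gh) = √(2 × 9.81 × 131.2) = 50.736 m/s
v = 50.736 m/s / 0.2777777777777778 = 182.6 km/h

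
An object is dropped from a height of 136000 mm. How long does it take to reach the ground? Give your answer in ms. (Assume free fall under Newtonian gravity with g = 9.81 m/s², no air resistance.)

h = 136000 mm × 0.001 = 136.0 m
t = √(2h/g) = √(2 × 136.0 / 9.81) = 5.26563 s
t = 5.26563 s / 0.001 = 5266 ms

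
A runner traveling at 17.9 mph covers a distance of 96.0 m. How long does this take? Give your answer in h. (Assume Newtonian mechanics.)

v = 17.9 mph × 0.44704 = 8.00202 m/s
t = d / v = 96.0 / 8.00202 = 11.997 s
t = 11.997 s / 3600.0 = 0.003332 h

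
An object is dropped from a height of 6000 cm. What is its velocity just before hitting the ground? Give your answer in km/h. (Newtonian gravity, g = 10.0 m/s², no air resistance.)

h = 6000 cm × 0.01 = 60.0 m
v = √(2gh) = √(2 × 10.0 × 60.0) = 34.641 m/s
v = 34.641 m/s / 0.2777777777777778 = 124.7 km/h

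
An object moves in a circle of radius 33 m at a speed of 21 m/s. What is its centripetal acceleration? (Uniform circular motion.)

a_c = v²/r = 21²/33 = 441/33 = 13.36 m/s²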